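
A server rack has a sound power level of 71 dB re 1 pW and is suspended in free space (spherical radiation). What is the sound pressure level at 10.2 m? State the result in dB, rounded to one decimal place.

The power spreads over a sphere of area 4π·r², so L_p = L_w − 10·log₁₀(4π·r²).
4π·r² = 1307 m², 10·log₁₀ of that is 31.164 dB.
L_p = 71 − 31.164 = 39.84 dB.

39.8 dB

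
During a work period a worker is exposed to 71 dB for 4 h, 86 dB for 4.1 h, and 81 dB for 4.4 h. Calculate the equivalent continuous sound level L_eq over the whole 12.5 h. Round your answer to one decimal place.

82.5 dB

L_eq = 10·log₁₀[(1/T)·Σ tᵢ·10^(Lᵢ/10)] with T = 12.5 h.
Σ tᵢ·10^(Lᵢ/10) = 4·10^(71/10) + 4.1·10^(86/10) + 4.4·10^(81/10) = 2.237e+09.
L_eq = 10·log₁₀(2.237e+09/12.5) = 82.53 dB.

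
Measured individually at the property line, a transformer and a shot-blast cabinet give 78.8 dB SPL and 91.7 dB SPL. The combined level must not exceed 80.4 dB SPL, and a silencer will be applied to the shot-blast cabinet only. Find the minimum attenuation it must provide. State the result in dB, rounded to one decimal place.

16.4 dB

The untreated sources together contribute 10^(78.8/10) = 7.586e+07, i.e. 78.80 dB SPL.
To meet 80.4 dB SPL overall, the treated shot-blast cabinet may contribute at most 10^(80.4/10) − 7.586e+07 = 3.379e+07, i.e. 75.29 dB SPL.
Required insertion loss = 91.7 − 75.29 = 16.41 dB.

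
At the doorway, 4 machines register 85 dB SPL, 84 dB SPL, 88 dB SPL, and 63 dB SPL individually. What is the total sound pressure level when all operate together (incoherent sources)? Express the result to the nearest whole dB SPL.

For uncorrelated sources the intensities add, so convert each level to linear form, sum, and take 10·log₁₀ of the total.
Σ 10^(L/10) = 10^(85/10) + 10^(84/10) + 10^(88/10) + 10^(63/10) = 1.200e+09.
L_total = 10·log₁₀(1.200e+09) = 90.79 dB SPL.

91 dB SPL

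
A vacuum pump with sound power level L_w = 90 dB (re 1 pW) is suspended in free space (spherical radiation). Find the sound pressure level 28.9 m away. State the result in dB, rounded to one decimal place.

L_p = L_w − 10·log₁₀(4π·r²) with r = 28.9 m.
4π·r² = 1.05e+04 m², 10·log₁₀ of that is 40.210 dB.
L_p = 90 − 40.210 = 49.79 dB.

49.8 dB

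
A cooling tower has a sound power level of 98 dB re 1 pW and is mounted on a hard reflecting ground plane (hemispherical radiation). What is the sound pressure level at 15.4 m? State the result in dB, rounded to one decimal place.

The power spreads over a hemisphere of area 2π·r², so L_p = L_w − 10·log₁₀(2π·r²).
2π·r² = 1490 m², 10·log₁₀ of that is 31.732 dB.
L_p = 98 − 31.732 = 66.27 dB.

66.3 dB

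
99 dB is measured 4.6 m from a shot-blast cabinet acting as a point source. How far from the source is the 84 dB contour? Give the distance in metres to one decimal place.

Point-source spreading drops the level by 20·log₁₀(r₂/r₁); inverting, r₂/r₁ = 10^(ΔL/20).
r₂ = 4.6·10^((99−84)/20) = 4.6·10^(15.0/20) = 25.87 m.

25.9 m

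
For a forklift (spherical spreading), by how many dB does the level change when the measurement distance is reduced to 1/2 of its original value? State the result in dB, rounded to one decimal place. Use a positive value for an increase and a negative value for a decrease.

With spherical spreading the level changes by −20·log₁₀(r₂/r₁).
ΔL = −20·log₁₀(0.5) = +6.02 dB.

+6.0 dB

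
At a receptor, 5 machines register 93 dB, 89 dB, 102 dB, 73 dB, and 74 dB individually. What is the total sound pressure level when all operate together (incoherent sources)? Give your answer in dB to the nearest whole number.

103 dB

Incoherent sources combine by intensity addition: L_total = 10·log₁₀(Σ 10^(L_i/10)).
Σ 10^(L/10) = 10^(93/10) + 10^(89/10) + 10^(102/10) + 10^(73/10) + 10^(74/10) = 1.868e+10.
L_total = 10·log₁₀(1.868e+10) = 102.71 dB.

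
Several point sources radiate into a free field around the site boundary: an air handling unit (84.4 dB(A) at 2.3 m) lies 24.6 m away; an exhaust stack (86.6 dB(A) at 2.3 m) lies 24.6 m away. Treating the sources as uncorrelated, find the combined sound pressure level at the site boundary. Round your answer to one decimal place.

68.1 dB(A)

Apply inverse-square spreading to bring every level to the receiver, then sum 10^(L/10).
air handling unit: 84.4 − 20·log₁₀(24.6/2.3) = 84.4 − 20.58 = 63.82 dB(A).
exhaust stack: 86.6 − 20·log₁₀(24.6/2.3) = 86.6 − 20.58 = 66.02 dB(A).
Σ 10^(L/10) = 6.403e+06 → L_total = 10·log₁₀(6.403e+06) = 68.06 dB(A).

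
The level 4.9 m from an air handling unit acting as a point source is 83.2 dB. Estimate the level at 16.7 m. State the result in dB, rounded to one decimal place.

Spherical spreading from a point source gives a 20·log₁₀(r₂/r₁) drop.
L₂ = 83.2 − 20·log₁₀(16.7/4.9) = 83.2 − 10.650 = 72.55 dB.

72.5 dB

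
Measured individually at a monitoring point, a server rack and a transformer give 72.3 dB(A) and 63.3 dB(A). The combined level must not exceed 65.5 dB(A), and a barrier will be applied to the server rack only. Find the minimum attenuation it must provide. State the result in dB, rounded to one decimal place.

The untreated sources together contribute 10^(63.3/10) = 2.138e+06, i.e. 63.30 dB(A).
The limit corresponds to 10^(65.5/10) = 3.548e+06; subtracting the fixed part leaves 1.410e+06 for the server rack, i.e. 61.49 dB(A).
Required insertion loss = 72.3 − 61.49 = 10.81 dB.

10.8 dB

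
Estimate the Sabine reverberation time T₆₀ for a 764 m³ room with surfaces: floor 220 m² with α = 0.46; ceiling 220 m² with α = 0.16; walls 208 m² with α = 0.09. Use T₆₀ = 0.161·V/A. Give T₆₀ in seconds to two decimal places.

A = Σ Sᵢαᵢ = 220·0.46 + 220·0.16 + 208·0.09 = 155.12 m².
T₆₀ = 0.161 × 764 / 155.12 = 0.793 s.

0.79 s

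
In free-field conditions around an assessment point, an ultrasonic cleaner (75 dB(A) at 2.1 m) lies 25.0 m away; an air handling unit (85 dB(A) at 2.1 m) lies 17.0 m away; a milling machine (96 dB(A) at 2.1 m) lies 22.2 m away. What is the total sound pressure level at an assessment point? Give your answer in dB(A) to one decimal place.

76.1 dB(A)

Propagate each source to the receiver with L = L_ref − 20·log₁₀(r/r_ref), then add intensities.
ultrasonic cleaner: 75 − 20·log₁₀(25.0/2.1) = 75 − 21.51 = 53.49 dB(A).
air handling unit: 85 − 20·log₁₀(17.0/2.1) = 85 − 18.16 = 66.84 dB(A).
milling machine: 96 − 20·log₁₀(22.2/2.1) = 96 − 20.48 = 75.52 dB(A).
Σ 10^(L/10) = 4.067e+07 → L_total = 10·log₁₀(4.067e+07) = 76.09 dB(A).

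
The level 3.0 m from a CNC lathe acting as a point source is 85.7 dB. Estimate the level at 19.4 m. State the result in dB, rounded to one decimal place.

For a point source, L₂ = L₁ − 20·log₁₀(r₂/r₁).
L₂ = 85.7 − 20·log₁₀(19.4/3.0) = 85.7 − 16.214 = 69.49 dB.

69.5 dB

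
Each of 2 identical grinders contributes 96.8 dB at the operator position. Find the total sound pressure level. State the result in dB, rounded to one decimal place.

With 2 equal, uncorrelated contributions the intensity is 2× that of one unit, giving a rise of 10·log₁₀ 2.
L_total = 96.8 + 10·log₁₀(2) = 96.8 + 3.010 = 99.81 dB.

99.8 dB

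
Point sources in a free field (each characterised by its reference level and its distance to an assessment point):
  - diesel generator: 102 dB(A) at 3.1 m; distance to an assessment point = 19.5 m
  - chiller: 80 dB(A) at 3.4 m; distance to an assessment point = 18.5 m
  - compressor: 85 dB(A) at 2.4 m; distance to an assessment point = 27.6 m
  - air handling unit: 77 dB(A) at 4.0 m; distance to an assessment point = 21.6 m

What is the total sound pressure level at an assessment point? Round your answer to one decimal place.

Apply inverse-square spreading to bring every level to the receiver, then sum 10^(L/10).
diesel generator: 102 − 20·log₁₀(19.5/3.1) = 102 − 15.97 = 86.03 dB(A).
chiller: 80 − 20·log₁₀(18.5/3.4) = 80 − 14.71 = 65.29 dB(A).
compressor: 85 − 20·log₁₀(27.6/2.4) = 85 − 21.21 = 63.79 dB(A).
air handling unit: 77 − 20·log₁₀(21.6/4.0) = 77 − 14.65 = 62.35 dB(A).
Σ 10^(L/10) = 4.080e+08 → L_total = 10·log₁₀(4.080e+08) = 86.11 dB(A).

86.1 dB(A)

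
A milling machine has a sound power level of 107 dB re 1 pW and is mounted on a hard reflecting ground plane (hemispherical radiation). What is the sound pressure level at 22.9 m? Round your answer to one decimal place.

Free-field hemispherical radiation: L_p = L_w − 10·log₁₀(2π·r²), r = 22.9 m.
2π·r² = 3295 m², 10·log₁₀ of that is 35.179 dB.
L_p = 107 − 35.179 = 71.82 dB.

71.8 dB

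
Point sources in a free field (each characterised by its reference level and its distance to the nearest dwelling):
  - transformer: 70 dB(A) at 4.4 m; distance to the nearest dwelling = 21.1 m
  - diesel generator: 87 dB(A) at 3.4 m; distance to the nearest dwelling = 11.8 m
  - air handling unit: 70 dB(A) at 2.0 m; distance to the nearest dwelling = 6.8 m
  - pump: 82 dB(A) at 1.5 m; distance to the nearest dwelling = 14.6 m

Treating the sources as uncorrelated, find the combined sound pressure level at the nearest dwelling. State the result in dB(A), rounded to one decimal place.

76.5 dB(A)

Propagate each source to the receiver with L = L_ref − 20·log₁₀(r/r_ref), then add intensities.
transformer: 70 − 20·log₁₀(21.1/4.4) = 70 − 13.62 = 56.38 dB(A).
diesel generator: 87 − 20·log₁₀(11.8/3.4) = 87 − 10.81 = 76.19 dB(A).
air handling unit: 70 − 20·log₁₀(6.8/2.0) = 70 − 10.63 = 59.37 dB(A).
pump: 82 − 20·log₁₀(14.6/1.5) = 82 − 19.77 = 62.23 dB(A).
Σ 10^(L/10) = 4.458e+07 → L_total = 10·log₁₀(4.458e+07) = 76.49 dB(A).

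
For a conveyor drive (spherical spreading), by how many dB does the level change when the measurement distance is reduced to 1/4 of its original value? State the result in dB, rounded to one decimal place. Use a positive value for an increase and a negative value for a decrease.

+12.0 dB

With spherical spreading the level changes by −20·log₁₀(r₂/r₁).
ΔL = −20·log₁₀(0.25) = +12.04 dB.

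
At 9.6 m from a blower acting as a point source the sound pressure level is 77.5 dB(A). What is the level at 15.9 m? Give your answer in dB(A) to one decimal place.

Point-source attenuation: ΔL = 20·log₁₀(r₂/r₁) = 20·log₁₀(15.9/9.6) = 4.383 dB.
L₂ = 77.5 − 20·log₁₀(15.9/9.6) = 77.5 − 4.383 = 73.12 dB(A).

73.1 dB(A)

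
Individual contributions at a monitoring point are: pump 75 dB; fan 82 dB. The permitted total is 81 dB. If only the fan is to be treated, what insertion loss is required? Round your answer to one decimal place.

2.3 dB

Fixed contribution from the other source: Σ 10^(L/10) = 10^(75/10) = 3.162e+07 (75.00 dB).
To meet 81 dB overall, the treated fan may contribute at most 10^(81/10) − 3.162e+07 = 9.427e+07, i.e. 79.74 dB.
So the fan must be reduced from 82 to 79.74 dB: IL = 2.26 dB.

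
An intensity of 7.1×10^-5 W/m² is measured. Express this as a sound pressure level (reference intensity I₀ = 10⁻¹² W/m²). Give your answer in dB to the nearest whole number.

79 dB

L = 10·log₁₀(I/I₀) = 10·log₁₀(7.1×10^-5/10⁻¹²) = 10·log₁₀(7.1×10^7).
L = 10·(0.8513 + 7) = 78.51 dB.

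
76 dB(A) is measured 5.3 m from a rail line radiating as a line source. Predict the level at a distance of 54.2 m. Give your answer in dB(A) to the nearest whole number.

For a line source, L₂ = L₁ − 10·log₁₀(r₂/r₁).
L₂ = 76 − 10·log₁₀(54.2/5.3) = 76 − 10.097 = 65.90 dB(A).

66 dB(A)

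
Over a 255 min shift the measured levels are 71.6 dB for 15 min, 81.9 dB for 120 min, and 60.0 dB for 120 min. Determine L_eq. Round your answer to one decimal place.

78.7 dB

The energy average is taken in the linear domain: L_eq = 10·log₁₀[(Σ tᵢ·10^(Lᵢ/10))/T], T = 255 min.
Σ tᵢ·10^(Lᵢ/10) = 15·10^(71.6/10) + 120·10^(81.9/10) + 120·10^(60.0/10) = 1.892e+10.
L_eq = 10·log₁₀(1.892e+10/255) = 78.70 dB.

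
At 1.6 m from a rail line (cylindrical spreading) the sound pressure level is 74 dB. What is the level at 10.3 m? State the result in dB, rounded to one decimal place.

65.9 dB

Line-source attenuation: ΔL = 10·log₁₀(r₂/r₁) = 10·log₁₀(10.3/1.6) = 8.087 dB.
L₂ = 74 − 10·log₁₀(10.3/1.6) = 74 − 8.087 = 65.91 dB.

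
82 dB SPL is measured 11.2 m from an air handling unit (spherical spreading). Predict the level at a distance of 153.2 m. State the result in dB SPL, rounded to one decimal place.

Point-source attenuation: ΔL = 20·log₁₀(r₂/r₁) = 20·log₁₀(153.2/11.2) = 22.721 dB.
L₂ = 82 − 20·log₁₀(153.2/11.2) = 82 − 22.721 = 59.28 dB SPL.

59.3 dB SPL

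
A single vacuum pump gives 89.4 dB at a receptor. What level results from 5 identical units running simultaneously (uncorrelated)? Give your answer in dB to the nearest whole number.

With 5 equal, uncorrelated contributions the intensity is 5× that of one unit, giving a rise of 10·log₁₀ 5.
L_total = 89.4 + 10·log₁₀(5) = 89.4 + 6.990 = 96.39 dB.

96 dB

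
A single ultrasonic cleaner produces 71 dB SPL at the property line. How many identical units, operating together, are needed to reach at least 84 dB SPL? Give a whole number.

20

The shortfall is 84 − 71 = 13.0 dB, and N units add 10·log₁₀ N, so need 10·log₁₀ N ≥ 13.0.
N ≥ 10^(13.0/10) = 19.953, so N = 20.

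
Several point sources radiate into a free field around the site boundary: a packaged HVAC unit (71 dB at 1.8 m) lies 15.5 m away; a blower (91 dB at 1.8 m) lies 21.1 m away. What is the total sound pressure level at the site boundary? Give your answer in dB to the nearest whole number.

70 dB

Propagate each source to the receiver with L = L_ref − 20·log₁₀(r/r_ref), then add intensities.
packaged HVAC unit: 71 − 20·log₁₀(15.5/1.8) = 71 − 18.70 = 52.30 dB.
blower: 91 − 20·log₁₀(21.1/1.8) = 91 − 21.38 = 69.62 dB.
Σ 10^(L/10) = 9.332e+06 → L_total = 10·log₁₀(9.332e+06) = 69.70 dB.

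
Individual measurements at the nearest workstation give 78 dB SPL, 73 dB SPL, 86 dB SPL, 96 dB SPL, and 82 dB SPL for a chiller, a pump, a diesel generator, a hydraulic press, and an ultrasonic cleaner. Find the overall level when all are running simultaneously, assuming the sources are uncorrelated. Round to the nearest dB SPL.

Incoherent sources combine by intensity addition: L_total = 10·log₁₀(Σ 10^(L_i/10)).
Σ 10^(L/10) = 10^(78/10) + 10^(73/10) + 10^(86/10) + 10^(96/10) + 10^(82/10) = 4.621e+09.
L_total = 10·log₁₀(4.621e+09) = 96.65 dB SPL.

97 dB SPL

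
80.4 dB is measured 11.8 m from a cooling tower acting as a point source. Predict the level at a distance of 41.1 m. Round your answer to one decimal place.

Spherical spreading from a point source gives a 20·log₁₀(r₂/r₁) drop.
L₂ = 80.4 − 20·log₁₀(41.1/11.8) = 80.4 − 10.839 = 69.56 dB.

69.6 dB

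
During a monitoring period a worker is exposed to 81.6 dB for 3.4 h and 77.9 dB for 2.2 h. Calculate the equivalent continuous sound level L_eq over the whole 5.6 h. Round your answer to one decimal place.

The energy average is taken in the linear domain: L_eq = 10·log₁₀[(Σ tᵢ·10^(Lᵢ/10))/T], T = 5.6 h.
Σ tᵢ·10^(Lᵢ/10) = 3.4·10^(81.6/10) + 2.2·10^(77.9/10) = 6.271e+08.
L_eq = 10·log₁₀(6.271e+08/5.6) = 80.49 dB.

80.5 dB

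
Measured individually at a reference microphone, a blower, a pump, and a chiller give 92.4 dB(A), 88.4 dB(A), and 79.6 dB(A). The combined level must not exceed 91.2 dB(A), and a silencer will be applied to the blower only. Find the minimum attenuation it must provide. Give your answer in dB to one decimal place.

Fixed contribution from the other sources: Σ 10^(L/10) = 10^(88.4/10) + 10^(79.6/10) = 7.830e+08 (88.94 dB(A)).
To meet 91.2 dB(A) overall, the treated blower may contribute at most 10^(91.2/10) − 7.830e+08 = 5.352e+08, i.e. 87.29 dB(A).
So the blower must be reduced from 92.4 to 87.29 dB(A): IL = 5.11 dB.

5.1 dB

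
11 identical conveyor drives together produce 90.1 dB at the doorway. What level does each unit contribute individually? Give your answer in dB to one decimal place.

11 equal contributions raise the level by 10·log₁₀ 11 = 10.414 dB, so each unit alone gives 90.1 − 10.414.

79.7 dB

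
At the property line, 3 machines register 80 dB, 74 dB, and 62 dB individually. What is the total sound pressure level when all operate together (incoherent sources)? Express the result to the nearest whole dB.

Incoherent sources combine by intensity addition: L_total = 10·log₁₀(Σ 10^(L_i/10)).
Σ 10^(L/10) = 10^(80/10) + 10^(74/10) + 10^(62/10) = 1.267e+08.
L_total = 10·log₁₀(1.267e+08) = 81.03 dB.

81 dB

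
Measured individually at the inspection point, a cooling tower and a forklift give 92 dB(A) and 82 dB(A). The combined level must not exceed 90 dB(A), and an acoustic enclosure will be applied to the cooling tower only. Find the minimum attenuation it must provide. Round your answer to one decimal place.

Fixed contribution from the other source: Σ 10^(L/10) = 10^(82/10) = 1.585e+08 (82.00 dB(A)).
To meet 90 dB(A) overall, the treated cooling tower may contribute at most 10^(90/10) − 1.585e+08 = 8.415e+08, i.e. 89.25 dB(A).
So the cooling tower must be reduced from 92 to 89.25 dB(A): IL = 2.75 dB.

2.7 dB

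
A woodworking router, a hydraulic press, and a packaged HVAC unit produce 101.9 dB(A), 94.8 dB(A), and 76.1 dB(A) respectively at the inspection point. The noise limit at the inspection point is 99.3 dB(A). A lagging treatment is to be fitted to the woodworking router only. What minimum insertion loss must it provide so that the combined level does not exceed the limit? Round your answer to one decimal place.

4.5 dB

Everything except the woodworking router sums to 10^(94.8/10) + 10^(76.1/10) = 3.061e+09 in linear terms, 94.86 dB(A).
To meet 99.3 dB(A) overall, the treated woodworking router may contribute at most 10^(99.3/10) − 3.061e+09 = 5.451e+09, i.e. 97.36 dB(A).
So the woodworking router must be reduced from 101.9 to 97.36 dB(A): IL = 4.54 dB.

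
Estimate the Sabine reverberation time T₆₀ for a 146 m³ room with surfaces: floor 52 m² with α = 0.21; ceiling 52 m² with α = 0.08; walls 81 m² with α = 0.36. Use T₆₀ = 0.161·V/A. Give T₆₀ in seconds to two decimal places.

Total absorption A = 52·0.21 + 52·0.08 + 81·0.36 = 44.24 m² sabins.
T₆₀ = 0.161·V/A = 0.161·146/44.24 = 0.531 s.

0.53 s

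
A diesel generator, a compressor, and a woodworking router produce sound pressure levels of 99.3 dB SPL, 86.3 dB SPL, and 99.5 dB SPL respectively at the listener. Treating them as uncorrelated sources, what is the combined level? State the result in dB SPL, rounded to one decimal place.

For uncorrelated sources the intensities add, so convert each level to linear form, sum, and take 10·log₁₀ of the total.
Σ 10^(L/10) = 10^(99.3/10) + 10^(86.3/10) + 10^(99.5/10) = 1.785e+10.
L_total = 10·log₁₀(1.785e+10) = 102.52 dB SPL.

102.5 dB SPL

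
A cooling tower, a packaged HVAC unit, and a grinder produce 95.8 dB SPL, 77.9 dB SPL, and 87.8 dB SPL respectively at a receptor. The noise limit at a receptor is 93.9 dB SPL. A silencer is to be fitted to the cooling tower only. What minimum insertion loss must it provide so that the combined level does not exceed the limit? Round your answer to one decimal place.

Fixed contribution from the other sources: Σ 10^(L/10) = 10^(77.9/10) + 10^(87.8/10) = 6.642e+08 (88.22 dB SPL).
To meet 93.9 dB SPL overall, the treated cooling tower may contribute at most 10^(93.9/10) − 6.642e+08 = 1.790e+09, i.e. 92.53 dB SPL.
Required insertion loss = 95.8 − 92.53 = 3.27 dB.

3.3 dB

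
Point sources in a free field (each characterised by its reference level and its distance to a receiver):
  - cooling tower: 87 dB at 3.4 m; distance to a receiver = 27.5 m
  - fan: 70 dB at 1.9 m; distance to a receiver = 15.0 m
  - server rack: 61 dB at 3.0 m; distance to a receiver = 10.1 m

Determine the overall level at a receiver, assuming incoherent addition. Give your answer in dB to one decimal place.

Apply inverse-square spreading to bring every level to the receiver, then sum 10^(L/10).
cooling tower: 87 − 20·log₁₀(27.5/3.4) = 87 − 18.16 = 68.84 dB.
fan: 70 − 20·log₁₀(15.0/1.9) = 70 − 17.95 = 52.05 dB.
server rack: 61 − 20·log₁₀(10.1/3.0) = 61 − 10.54 = 50.46 dB.
Σ 10^(L/10) = 7.933e+06 → L_total = 10·log₁₀(7.933e+06) = 68.99 dB.

69.0 dB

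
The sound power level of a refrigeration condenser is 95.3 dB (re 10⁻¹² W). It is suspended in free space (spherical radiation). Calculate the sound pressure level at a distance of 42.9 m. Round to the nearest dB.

The power spreads over a sphere of area 4π·r², so L_p = L_w − 10·log₁₀(4π·r²).
4π·r² = 2.313e+04 m², 10·log₁₀ of that is 43.641 dB.
L_p = 95.3 − 43.641 = 51.66 dB.

52 dB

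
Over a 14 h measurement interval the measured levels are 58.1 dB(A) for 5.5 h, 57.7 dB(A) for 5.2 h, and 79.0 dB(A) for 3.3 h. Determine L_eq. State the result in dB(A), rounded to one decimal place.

Weight each interval's intensity by its duration and average over T = 14 h:
Σ tᵢ·10^(Lᵢ/10) = 5.5·10^(58.1/10) + 5.2·10^(57.7/10) + 3.3·10^(79.0/10) = 2.687e+08.
L_eq = 10·log₁₀(2.687e+08/14) = 72.83 dB(A).

72.8 dB(A)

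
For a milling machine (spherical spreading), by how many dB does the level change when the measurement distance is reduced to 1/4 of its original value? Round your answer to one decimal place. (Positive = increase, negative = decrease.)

+12.0 dB

A point source loses 6 dB per doubling of distance; generally ΔL = −20·log₁₀(r₂/r₁).
ΔL = −20·log₁₀(0.25) = +12.04 dB.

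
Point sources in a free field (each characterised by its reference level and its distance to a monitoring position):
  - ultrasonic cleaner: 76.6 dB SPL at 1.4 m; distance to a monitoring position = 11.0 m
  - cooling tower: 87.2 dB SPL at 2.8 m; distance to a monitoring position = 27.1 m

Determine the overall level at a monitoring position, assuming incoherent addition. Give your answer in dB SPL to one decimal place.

Apply inverse-square spreading to bring every level to the receiver, then sum 10^(L/10).
ultrasonic cleaner: 76.6 − 20·log₁₀(11.0/1.4) = 76.6 − 17.91 = 58.69 dB SPL.
cooling tower: 87.2 − 20·log₁₀(27.1/2.8) = 87.2 − 19.72 = 67.48 dB SPL.
Σ 10^(L/10) = 6.343e+06 → L_total = 10·log₁₀(6.343e+06) = 68.02 dB SPL.

68.0 dB SPL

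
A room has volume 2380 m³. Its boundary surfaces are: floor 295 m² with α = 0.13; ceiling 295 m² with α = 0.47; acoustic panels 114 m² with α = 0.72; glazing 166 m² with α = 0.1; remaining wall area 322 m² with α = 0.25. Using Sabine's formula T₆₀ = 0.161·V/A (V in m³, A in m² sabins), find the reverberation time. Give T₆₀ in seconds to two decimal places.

A = Σ Sᵢαᵢ = 295·0.13 + 295·0.47 + 114·0.72 + 166·0.1 + 322·0.25 = 356.18 m².
T₆₀ = 0.161·V/A = 0.161·2380/356.18 = 1.076 s.

1.08 s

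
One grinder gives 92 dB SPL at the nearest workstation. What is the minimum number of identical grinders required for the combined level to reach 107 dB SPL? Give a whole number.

32

Need L₁ + 10·log₁₀ N ≥ 107, i.e. log₁₀ N ≥ 1.50.
N ≥ 10^(15.0/10) = 31.623, so N = 32.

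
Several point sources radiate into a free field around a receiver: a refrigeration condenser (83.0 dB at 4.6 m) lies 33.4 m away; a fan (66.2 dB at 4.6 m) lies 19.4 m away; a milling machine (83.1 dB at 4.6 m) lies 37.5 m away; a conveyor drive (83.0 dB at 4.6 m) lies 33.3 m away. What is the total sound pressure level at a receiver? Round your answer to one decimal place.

First find each source's level at the receiver (point-source: −20·log₁₀(r/r_ref)), then combine on an intensity basis.
refrigeration condenser: 83.0 − 20·log₁₀(33.4/4.6) = 83.0 − 17.22 = 65.78 dB.
fan: 66.2 − 20·log₁₀(19.4/4.6) = 66.2 − 12.50 = 53.70 dB.
milling machine: 83.1 − 20·log₁₀(37.5/4.6) = 83.1 − 18.23 = 64.87 dB.
conveyor drive: 83.0 − 20·log₁₀(33.3/4.6) = 83.0 − 17.19 = 65.81 dB.
Σ 10^(L/10) = 1.090e+07 → L_total = 10·log₁₀(1.090e+07) = 70.37 dB.

70.4 dB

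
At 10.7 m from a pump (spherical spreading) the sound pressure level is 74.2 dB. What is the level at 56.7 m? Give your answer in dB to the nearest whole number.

For a point source, L₂ = L₁ − 20·log₁₀(r₂/r₁).
L₂ = 74.2 − 20·log₁₀(56.7/10.7) = 74.2 − 14.484 = 59.72 dB.

60 dB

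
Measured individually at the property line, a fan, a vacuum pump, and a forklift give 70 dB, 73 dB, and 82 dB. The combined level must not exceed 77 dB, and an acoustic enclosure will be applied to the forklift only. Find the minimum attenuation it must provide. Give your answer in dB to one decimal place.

9.0 dB

The untreated sources together contribute 10^(70/10) + 10^(73/10) = 2.995e+07, i.e. 74.76 dB.
To meet 77 dB overall, the treated forklift may contribute at most 10^(77/10) − 2.995e+07 = 2.017e+07, i.e. 73.05 dB.
So the forklift must be reduced from 82 to 73.05 dB: IL = 8.95 dB.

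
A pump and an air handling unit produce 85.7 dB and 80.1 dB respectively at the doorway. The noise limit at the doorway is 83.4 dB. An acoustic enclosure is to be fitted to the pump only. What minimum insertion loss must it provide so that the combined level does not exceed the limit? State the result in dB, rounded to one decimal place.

5.0 dB

Fixed contribution from the other source: Σ 10^(L/10) = 10^(80.1/10) = 1.023e+08 (80.10 dB).
The limit corresponds to 10^(83.4/10) = 2.188e+08; subtracting the fixed part leaves 1.164e+08 for the pump, i.e. 80.66 dB.
So the pump must be reduced from 85.7 to 80.66 dB: IL = 5.04 dB.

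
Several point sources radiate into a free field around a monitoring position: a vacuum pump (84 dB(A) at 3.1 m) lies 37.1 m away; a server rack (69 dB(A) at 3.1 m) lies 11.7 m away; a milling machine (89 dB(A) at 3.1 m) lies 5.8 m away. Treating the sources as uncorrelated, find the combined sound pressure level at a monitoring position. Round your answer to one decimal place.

83.6 dB(A)

First find each source's level at the receiver (point-source: −20·log₁₀(r/r_ref)), then combine on an intensity basis.
vacuum pump: 84 − 20·log₁₀(37.1/3.1) = 84 − 21.56 = 62.44 dB(A).
server rack: 69 − 20·log₁₀(11.7/3.1) = 69 − 11.54 = 57.46 dB(A).
milling machine: 89 − 20·log₁₀(5.8/3.1) = 89 − 5.44 = 83.56 dB(A).
Σ 10^(L/10) = 2.292e+08 → L_total = 10·log₁₀(2.292e+08) = 83.60 dB(A).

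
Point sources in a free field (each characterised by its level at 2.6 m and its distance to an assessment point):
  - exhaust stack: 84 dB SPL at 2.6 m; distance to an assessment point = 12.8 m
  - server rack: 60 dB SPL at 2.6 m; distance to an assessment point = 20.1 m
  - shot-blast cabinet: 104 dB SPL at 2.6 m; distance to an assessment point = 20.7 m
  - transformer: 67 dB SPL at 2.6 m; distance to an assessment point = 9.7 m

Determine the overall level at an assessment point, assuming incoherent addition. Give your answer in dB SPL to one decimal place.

86.1 dB SPL

First find each source's level at the receiver (point-source: −20·log₁₀(r/r_ref)), then combine on an intensity basis.
exhaust stack: 84 − 20·log₁₀(12.8/2.6) = 84 − 13.84 = 70.16 dB SPL.
server rack: 60 − 20·log₁₀(20.1/2.6) = 60 − 17.76 = 42.24 dB SPL.
shot-blast cabinet: 104 − 20·log₁₀(20.7/2.6) = 104 − 18.02 = 85.98 dB SPL.
transformer: 67 − 20·log₁₀(9.7/2.6) = 67 − 11.44 = 55.56 dB SPL.
Σ 10^(L/10) = 4.070e+08 → L_total = 10·log₁₀(4.070e+08) = 86.10 dB SPL.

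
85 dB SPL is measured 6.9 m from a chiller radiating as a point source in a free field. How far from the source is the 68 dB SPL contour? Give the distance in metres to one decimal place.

The 17.0 dB drop corresponds to a distance ratio of 10^(17.0/20) for a point source.
r₂ = 6.9·10^((85−68)/20) = 6.9·10^(17.0/20) = 48.85 m.

48.8 m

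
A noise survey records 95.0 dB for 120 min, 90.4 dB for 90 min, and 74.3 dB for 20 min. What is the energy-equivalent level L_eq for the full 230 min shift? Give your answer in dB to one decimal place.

93.2 dB

The energy average is taken in the linear domain: L_eq = 10·log₁₀[(Σ tᵢ·10^(Lᵢ/10))/T], T = 230 min.
Σ tᵢ·10^(Lᵢ/10) = 120·10^(95.0/10) + 90·10^(90.4/10) + 20·10^(74.3/10) = 4.787e+11.
L_eq = 10·log₁₀(4.787e+11/230) = 93.18 dB.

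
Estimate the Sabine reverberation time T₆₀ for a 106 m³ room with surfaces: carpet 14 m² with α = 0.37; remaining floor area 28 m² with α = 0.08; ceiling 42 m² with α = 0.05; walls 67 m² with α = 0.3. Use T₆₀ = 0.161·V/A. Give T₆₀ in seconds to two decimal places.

Summing Sᵢαᵢ: 14·0.37 + 28·0.08 + 42·0.05 + 67·0.3 = 29.62 m².
T₆₀ = 0.161·V/A = 0.161·106/29.62 = 0.576 s.

0.58 s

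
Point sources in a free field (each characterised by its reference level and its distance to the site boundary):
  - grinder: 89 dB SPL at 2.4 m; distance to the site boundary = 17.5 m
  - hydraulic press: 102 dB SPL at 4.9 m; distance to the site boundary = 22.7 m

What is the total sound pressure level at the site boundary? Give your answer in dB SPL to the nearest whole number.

First find each source's level at the receiver (point-source: −20·log₁₀(r/r_ref)), then combine on an intensity basis.
grinder: 89 − 20·log₁₀(17.5/2.4) = 89 − 17.26 = 71.74 dB SPL.
hydraulic press: 102 − 20·log₁₀(22.7/4.9) = 102 − 13.32 = 88.68 dB SPL.
Σ 10^(L/10) = 7.534e+08 → L_total = 10·log₁₀(7.534e+08) = 88.77 dB SPL.

89 dB SPL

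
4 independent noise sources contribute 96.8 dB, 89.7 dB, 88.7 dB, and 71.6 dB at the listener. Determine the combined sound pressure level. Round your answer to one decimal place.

98.1 dB

Incoherent sources combine by intensity addition: L_total = 10·log₁₀(Σ 10^(L_i/10)).
Σ 10^(L/10) = 10^(96.8/10) + 10^(89.7/10) + 10^(88.7/10) + 10^(71.6/10) = 6.475e+09.
L_total = 10·log₁₀(6.475e+09) = 98.11 dB.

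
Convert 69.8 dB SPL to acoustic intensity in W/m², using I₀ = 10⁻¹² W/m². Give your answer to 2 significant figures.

L = 10·log₁₀(I/I₀) ⇒ I = I₀·10^(L/10) = 10⁻¹² × 10^6.98.

9.5e-06 W/m²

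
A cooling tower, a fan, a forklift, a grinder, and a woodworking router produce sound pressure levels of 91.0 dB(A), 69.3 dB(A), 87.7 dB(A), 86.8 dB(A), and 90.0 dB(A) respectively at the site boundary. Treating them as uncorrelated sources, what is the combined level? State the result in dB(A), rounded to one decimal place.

95.2 dB(A)

For uncorrelated sources the intensities add, so convert each level to linear form, sum, and take 10·log₁₀ of the total.
Σ 10^(L/10) = 10^(91.0/10) + 10^(69.3/10) + 10^(87.7/10) + 10^(86.8/10) + 10^(90.0/10) = 3.335e+09.
L_total = 10·log₁₀(3.335e+09) = 95.23 dB(A).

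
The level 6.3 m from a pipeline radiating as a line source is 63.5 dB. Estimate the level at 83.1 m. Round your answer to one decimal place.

Cylindrical spreading from a line source gives a 10·log₁₀(r₂/r₁) drop.
L₂ = 63.5 − 10·log₁₀(83.1/6.3) = 63.5 − 11.203 = 52.30 dB.

52.3 dB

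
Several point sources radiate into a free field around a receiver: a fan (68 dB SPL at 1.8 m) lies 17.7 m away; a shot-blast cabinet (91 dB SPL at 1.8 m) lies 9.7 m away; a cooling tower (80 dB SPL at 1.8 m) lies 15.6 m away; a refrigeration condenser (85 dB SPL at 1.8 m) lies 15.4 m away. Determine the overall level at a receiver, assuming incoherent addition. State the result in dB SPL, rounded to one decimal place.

Propagate each source to the receiver with L = L_ref − 20·log₁₀(r/r_ref), then add intensities.
fan: 68 − 20·log₁₀(17.7/1.8) = 68 − 19.85 = 48.15 dB SPL.
shot-blast cabinet: 91 − 20·log₁₀(9.7/1.8) = 91 − 14.63 = 76.37 dB SPL.
cooling tower: 80 − 20·log₁₀(15.6/1.8) = 80 − 18.76 = 61.24 dB SPL.
refrigeration condenser: 85 − 20·log₁₀(15.4/1.8) = 85 − 18.64 = 66.36 dB SPL.
Σ 10^(L/10) = 4.907e+07 → L_total = 10·log₁₀(4.907e+07) = 76.91 dB SPL.

76.9 dB SPL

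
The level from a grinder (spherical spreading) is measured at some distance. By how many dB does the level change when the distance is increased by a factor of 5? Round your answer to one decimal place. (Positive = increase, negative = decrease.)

A point source loses 6 dB per doubling of distance; generally ΔL = −20·log₁₀(r₂/r₁).
ΔL = −20·log₁₀(5) = -13.98 dB.

-14.0 dB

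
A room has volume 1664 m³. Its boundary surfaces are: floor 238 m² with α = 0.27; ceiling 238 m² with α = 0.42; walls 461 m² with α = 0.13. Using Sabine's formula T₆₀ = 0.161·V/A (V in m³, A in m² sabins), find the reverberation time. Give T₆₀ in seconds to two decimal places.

1.20 s

A = Σ Sᵢαᵢ = 238·0.27 + 238·0.42 + 461·0.13 = 224.15 m².
T₆₀ = 0.161 × 1664 / 224.15 = 1.195 s.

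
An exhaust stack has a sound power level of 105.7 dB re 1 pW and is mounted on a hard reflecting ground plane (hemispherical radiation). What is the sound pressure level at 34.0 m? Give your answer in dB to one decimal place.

Free-field hemispherical radiation: L_p = L_w − 10·log₁₀(2π·r²), r = 34.0 m.
2π·r² = 7263 m², 10·log₁₀ of that is 38.611 dB.
L_p = 105.7 − 38.611 = 67.09 dB.

67.1 dB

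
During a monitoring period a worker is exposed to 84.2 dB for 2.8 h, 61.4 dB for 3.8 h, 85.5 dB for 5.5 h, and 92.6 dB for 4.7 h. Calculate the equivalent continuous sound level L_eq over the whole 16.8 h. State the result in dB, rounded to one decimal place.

88.3 dB

The energy average is taken in the linear domain: L_eq = 10·log₁₀[(Σ tᵢ·10^(Lᵢ/10))/T], T = 16.8 h.
Σ tᵢ·10^(Lᵢ/10) = 2.8·10^(84.2/10) + 3.8·10^(61.4/10) + 5.5·10^(85.5/10) + 4.7·10^(92.6/10) = 1.125e+10.
L_eq = 10·log₁₀(1.125e+10/16.8) = 88.26 dB.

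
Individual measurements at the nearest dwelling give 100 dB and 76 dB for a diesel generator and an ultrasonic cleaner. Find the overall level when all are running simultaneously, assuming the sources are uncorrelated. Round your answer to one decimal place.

100.0 dB

Incoherent sources combine by intensity addition: L_total = 10·log₁₀(Σ 10^(L_i/10)).
Σ 10^(L/10) = 10^(100/10) + 10^(76/10) = 1.004e+10.
L_total = 10·log₁₀(1.004e+10) = 100.02 dB.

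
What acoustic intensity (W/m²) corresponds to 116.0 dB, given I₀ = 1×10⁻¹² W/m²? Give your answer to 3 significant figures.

L = 10·log₁₀(I/I₀) ⇒ I = I₀·10^(L/10) = 10⁻¹² × 10^11.60.

0.398 W/m²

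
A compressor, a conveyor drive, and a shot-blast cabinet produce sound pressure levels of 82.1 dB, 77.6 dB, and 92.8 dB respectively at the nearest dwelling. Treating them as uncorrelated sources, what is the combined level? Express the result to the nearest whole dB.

Incoherent sources combine by intensity addition: L_total = 10·log₁₀(Σ 10^(L_i/10)).
Σ 10^(L/10) = 10^(82.1/10) + 10^(77.6/10) + 10^(92.8/10) = 2.125e+09.
L_total = 10·log₁₀(2.125e+09) = 93.27 dB.

93 dB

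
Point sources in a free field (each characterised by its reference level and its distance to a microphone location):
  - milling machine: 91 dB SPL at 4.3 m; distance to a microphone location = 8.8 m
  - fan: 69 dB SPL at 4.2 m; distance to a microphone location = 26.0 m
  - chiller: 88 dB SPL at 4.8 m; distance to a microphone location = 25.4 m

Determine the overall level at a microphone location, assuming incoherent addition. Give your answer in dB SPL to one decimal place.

First find each source's level at the receiver (point-source: −20·log₁₀(r/r_ref)), then combine on an intensity basis.
milling machine: 91 − 20·log₁₀(8.8/4.3) = 91 − 6.22 = 84.78 dB SPL.
fan: 69 − 20·log₁₀(26.0/4.2) = 69 − 15.83 = 53.17 dB SPL.
chiller: 88 − 20·log₁₀(25.4/4.8) = 88 − 14.47 = 73.53 dB SPL.
Σ 10^(L/10) = 3.233e+08 → L_total = 10·log₁₀(3.233e+08) = 85.10 dB SPL.

85.1 dB SPL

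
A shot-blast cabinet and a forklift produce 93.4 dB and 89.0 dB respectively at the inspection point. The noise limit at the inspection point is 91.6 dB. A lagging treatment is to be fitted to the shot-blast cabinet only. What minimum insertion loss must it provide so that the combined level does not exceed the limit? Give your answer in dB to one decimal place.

Fixed contribution from the other source: Σ 10^(L/10) = 10^(89.0/10) = 7.943e+08 (89.00 dB).
To meet 91.6 dB overall, the treated shot-blast cabinet may contribute at most 10^(91.6/10) − 7.943e+08 = 6.511e+08, i.e. 88.14 dB.
So the shot-blast cabinet must be reduced from 93.4 to 88.14 dB: IL = 5.26 dB.

5.3 dB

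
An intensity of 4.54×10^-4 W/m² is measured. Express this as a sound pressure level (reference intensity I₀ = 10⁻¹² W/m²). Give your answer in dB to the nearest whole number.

Dividing by I₀ shifts the exponent by 12: I/I₀ = 4.54×10^8.
L = 10·(0.6571 + 8) = 86.57 dB.

87 dB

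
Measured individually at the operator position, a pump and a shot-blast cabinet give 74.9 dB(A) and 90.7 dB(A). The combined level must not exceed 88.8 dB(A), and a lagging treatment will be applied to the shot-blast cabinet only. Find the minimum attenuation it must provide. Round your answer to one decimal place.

The untreated sources together contribute 10^(74.9/10) = 3.090e+07, i.e. 74.90 dB(A).
To meet 88.8 dB(A) overall, the treated shot-blast cabinet may contribute at most 10^(88.8/10) − 3.090e+07 = 7.277e+08, i.e. 88.62 dB(A).
So the shot-blast cabinet must be reduced from 90.7 to 88.62 dB(A): IL = 2.08 dB.

2.1 dB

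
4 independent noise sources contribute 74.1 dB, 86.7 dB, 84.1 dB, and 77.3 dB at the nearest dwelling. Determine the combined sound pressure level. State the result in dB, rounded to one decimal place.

For uncorrelated sources the intensities add, so convert each level to linear form, sum, and take 10·log₁₀ of the total.
Σ 10^(L/10) = 10^(74.1/10) + 10^(86.7/10) + 10^(84.1/10) + 10^(77.3/10) = 8.042e+08.
L_total = 10·log₁₀(8.042e+08) = 89.05 dB.

89.1 dB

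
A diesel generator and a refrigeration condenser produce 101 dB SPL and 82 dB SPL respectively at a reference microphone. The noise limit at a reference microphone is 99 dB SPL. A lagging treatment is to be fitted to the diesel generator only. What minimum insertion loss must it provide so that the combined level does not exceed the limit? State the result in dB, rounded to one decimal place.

2.1 dB

The untreated sources together contribute 10^(82/10) = 1.585e+08, i.e. 82.00 dB SPL.
The limit corresponds to 10^(99/10) = 7.943e+09; subtracting the fixed part leaves 7.785e+09 for the diesel generator, i.e. 98.91 dB SPL.
Required insertion loss = 101 − 98.91 = 2.09 dB.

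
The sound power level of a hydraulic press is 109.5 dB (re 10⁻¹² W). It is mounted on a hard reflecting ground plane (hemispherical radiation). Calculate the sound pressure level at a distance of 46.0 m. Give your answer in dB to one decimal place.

L_p = L_w − 10·log₁₀(2π·r²) with r = 46.0 m.
2π·r² = 1.33e+04 m², 10·log₁₀ of that is 41.237 dB.
L_p = 109.5 − 41.237 = 68.26 dB.

68.3 dB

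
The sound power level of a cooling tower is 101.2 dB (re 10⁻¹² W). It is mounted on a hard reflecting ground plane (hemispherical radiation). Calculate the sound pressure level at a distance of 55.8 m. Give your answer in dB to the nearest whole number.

Free-field hemispherical radiation: L_p = L_w − 10·log₁₀(2π·r²), r = 55.8 m.
2π·r² = 1.956e+04 m², 10·log₁₀ of that is 42.914 dB.
L_p = 101.2 − 42.914 = 58.29 dB.

58 dB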